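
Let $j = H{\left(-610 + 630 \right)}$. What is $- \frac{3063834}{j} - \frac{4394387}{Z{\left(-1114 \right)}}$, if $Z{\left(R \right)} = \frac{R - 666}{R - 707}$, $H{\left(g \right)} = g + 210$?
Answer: $- \frac{184595473173}{40940} \approx -4.5089 \cdot 10^{6}$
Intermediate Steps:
$H{\left(g \right)} = 210 + g$
$Z{\left(R \right)} = \frac{-666 + R}{-707 + R}$
$j = 230$ ($j = 210 + \left(-610 + 630\right) = 210 + 20 = 230$)
$- \frac{3063834}{j} - \frac{4394387}{Z{\left(-1114 \right)}} = - \frac{3063834}{230} - \frac{4394387}{\frac{1}{-707 - 1114} \left(-666 - 1114\right)} = \left(-3063834\right) \frac{1}{230} - \frac{4394387}{\frac{1}{-1821} \left(-1780\right)} = - \frac{1531917}{115} - \frac{4394387}{\left(- \frac{1}{1821}\right) \left(-1780\right)} = - \frac{1531917}{115} - \frac{4394387}{\frac{1780}{1821}} = - \frac{1531917}{115} - \frac{8002178727}{1780} = - \frac{184595473173}{40940}$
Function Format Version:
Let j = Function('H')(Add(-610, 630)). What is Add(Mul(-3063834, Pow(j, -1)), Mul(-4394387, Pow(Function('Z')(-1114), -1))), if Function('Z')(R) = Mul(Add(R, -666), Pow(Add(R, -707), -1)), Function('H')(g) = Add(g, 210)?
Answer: Rational(-184595473173, 40940) ≈ -4.5089e+6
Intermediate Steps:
Function('H')(g) = Add(210, g)
Function('Z')(R) = Mul(Pow(Add(-707, R), -1), Add(-666, R)) (Function('Z')(R) = Mul(Add(-666, R), Pow(Add(-707, R), -1)) = Mul(Pow(Add(-707, R), -1), Add(-666, R)))
j = 230 (j = Add(210, Add(-610, 630)) = Add(210, 20) = 230)
Add(Mul(-3063834, Pow(j, -1)), Mul(-4394387, Pow(Function('Z')(-1114), -1))) = Add(Mul(-3063834, Pow(230, -1)), Mul(-4394387, Pow(Mul(Pow(Add(-707, -1114), -1), Add(-666, -1114)), -1))) = Add(Mul(-3063834, Rational(1, 230)), Mul(-4394387, Pow(Mul(Pow(-1821, -1), -1780), -1))) = Add(Rational(-1531917, 115), Mul(-4394387, Pow(Mul(Rational(-1, 1821), -1780), -1))) = Add(Rational(-1531917, 115), Mul(-4394387, Pow(Rational(1780, 1821), -1))) = Add(Rational(-1531917, 115), Mul(-4394387, Rational(1821, 1780))) = Add(Rational(-1531917, 115), Rational(-8002178727, 1780)) = Rational(-184595473173, 40940)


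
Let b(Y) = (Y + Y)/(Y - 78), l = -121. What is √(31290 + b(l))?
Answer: 2*√309790862/199 ≈ 176.89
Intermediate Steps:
b(Y) = 2*Y/(-78 + Y) (b(Y) = (2*Y)/(-78 + Y) = 2*Y/(-78 + Y))
√(31290 + b(l)) = √(31290 + 2*(-121)/(-78 - 121)) = √(31290 + 2*(-121)/(-199)) = √(31290 + 2*(-121)*(-1/199)) = √(31290 + 242/199) = √(6226952/199) = 2*√309790862/199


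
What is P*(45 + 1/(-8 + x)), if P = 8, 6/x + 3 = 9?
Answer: 2512/7 ≈ 358.86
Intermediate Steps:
x = 1 (x = 6/(-3 + 9) = 6/6 = 6*(⅙) = 1)
P*(45 + 1/(-8 + x)) = 8*(45 + 1/(-8 + 1)) = 8*(45 + 1/(-7)) = 8*(45 - ⅐) = 8*(314/7) = 2512/7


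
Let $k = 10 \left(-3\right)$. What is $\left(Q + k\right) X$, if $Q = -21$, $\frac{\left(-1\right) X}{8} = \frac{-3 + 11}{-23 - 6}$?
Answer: $- \frac{3264}{29} \approx -112.55$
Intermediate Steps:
$X = \frac{64}{29}$ ($X = - 8 \frac{-3 + 11}{-23 - 6} = - 8 \frac{8}{-29} = - 8 \cdot 8 \left(- \frac{1}{29}\right) = \left(-8\right) \left(- \frac{8}{29}\right) = \frac{64}{29} \approx 2.2069$)
$k = -30$
$\left(Q + k\right) X = \left(-21 - 30\right) \frac{64}{29} = \left(-51\right) \frac{64}{29} = - \frac{3264}{29}$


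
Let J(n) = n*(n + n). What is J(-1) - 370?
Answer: -368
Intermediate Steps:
J(n) = 2*n**2 (J(n) = n*(2*n) = 2*n**2)
J(-1) - 370 = 2*(-1)**2 - 370 = 2*1 - 370 = 2 - 370 = -368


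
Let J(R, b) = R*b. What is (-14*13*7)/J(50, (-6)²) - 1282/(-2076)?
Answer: -14051/155700 ≈ -0.090244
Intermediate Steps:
(-14*13*7)/J(50, (-6)²) - 1282/(-2076) = (-14*13*7)/((50*(-6)²)) - 1282/(-2076) = (-182*7)/((50*36)) - 1282*(-1/2076) = -1274/1800 + 641/1038 = -1274*1/1800 + 641/1038 = -637/900 + 641/1038 = -14051/155700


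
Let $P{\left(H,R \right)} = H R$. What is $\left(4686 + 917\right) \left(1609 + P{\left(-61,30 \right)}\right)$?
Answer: $-1238263$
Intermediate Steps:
$\left(4686 + 917\right) \left(1609 + P{\left(-61,30 \right)}\right) = \left(4686 + 917\right) \left(1609 - 1830\right) = 5603 \left(1609 - 1830\right) = 5603 \left(-221\right) = -1238263$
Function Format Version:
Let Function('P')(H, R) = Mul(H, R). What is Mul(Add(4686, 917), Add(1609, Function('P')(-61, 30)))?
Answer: -1238263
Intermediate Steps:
Mul(Add(4686, 917), Add(1609, Function('P')(-61, 30))) = Mul(Add(4686, 917), Add(1609, Mul(-61, 30))) = Mul(5603, Add(1609, -1830)) = Mul(5603, -221) = -1238263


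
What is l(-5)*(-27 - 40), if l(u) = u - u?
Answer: 0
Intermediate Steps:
l(u) = 0
l(-5)*(-27 - 40) = 0*(-27 - 40) = 0*(-67) = 0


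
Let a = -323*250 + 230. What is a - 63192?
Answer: -143712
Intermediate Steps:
a = -80520 (a = -80750 + 230 = -80520)
a - 63192 = -80520 - 63192 = -143712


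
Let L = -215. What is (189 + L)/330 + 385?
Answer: 63512/165 ≈ 384.92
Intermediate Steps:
(189 + L)/330 + 385 = (189 - 215)/330 + 385 = -26*1/330 + 385 = -13/165 + 385 = 63512/165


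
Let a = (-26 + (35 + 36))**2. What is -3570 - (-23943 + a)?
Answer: 18348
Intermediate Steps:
a = 2025 (a = (-26 + 71)**2 = 45**2 = 2025)
-3570 - (-23943 + a) = -3570 - (-23943 + 2025) = -3570 - 1*(-21918) = -3570 + 21918 = 18348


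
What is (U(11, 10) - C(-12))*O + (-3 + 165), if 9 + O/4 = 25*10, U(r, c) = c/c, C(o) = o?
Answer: 12694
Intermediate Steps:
U(r, c) = 1
O = 964 (O = -36 + 4*(25*10) = -36 + 4*250 = -36 + 1000 = 964)
(U(11, 10) - C(-12))*O + (-3 + 165) = (1 - 1*(-12))*964 + (-3 + 165) = (1 + 12)*964 + 162 = 13*964 + 162 = 12532 + 162 = 12694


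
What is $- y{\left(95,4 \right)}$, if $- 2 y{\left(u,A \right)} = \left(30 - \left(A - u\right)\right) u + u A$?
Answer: $\frac{11875}{2} \approx 5937.5$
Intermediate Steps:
$y{\left(u,A \right)} = - \frac{A u}{2} - \frac{u \left(30 + u - A\right)}{2}$ ($y{\left(u,A \right)} = - \frac{\left(30 - \left(A - u\right)\right) u + u A}{2} = - \frac{\left(30 - \left(A - u\right)\right) u + A u}{2} = - \frac{\left(30 + u - A\right) u + A u}{2} = - \frac{u \left(30 + u - A\right) + A u}{2} = - \frac{A u + u \left(30 + u - A\right)}{2} = - \frac{A u}{2} - \frac{u \left(30 + u - A\right)}{2}$)
$- y{\left(95,4 \right)} = - \frac{\left(-1\right) 95 \left(30 + 95\right)}{2} = - \frac{\left(-1\right) 95 \cdot 125}{2} = \left(-1\right) \left(- \frac{11875}{2}\right) = \frac{11875}{2}$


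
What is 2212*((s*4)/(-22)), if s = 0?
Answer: 0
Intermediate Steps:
2212*((s*4)/(-22)) = 2212*((0*4)/(-22)) = 2212*(0*(-1/22)) = 2212*0 = 0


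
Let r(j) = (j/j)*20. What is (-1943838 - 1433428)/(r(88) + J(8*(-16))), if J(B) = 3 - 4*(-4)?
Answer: -3377266/39 ≈ -86597.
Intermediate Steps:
J(B) = 19 (J(B) = 3 + 16 = 19)
r(j) = 20 (r(j) = 1*20 = 20)
(-1943838 - 1433428)/(r(88) + J(8*(-16))) = (-1943838 - 1433428)/(20 + 19) = -3377266/39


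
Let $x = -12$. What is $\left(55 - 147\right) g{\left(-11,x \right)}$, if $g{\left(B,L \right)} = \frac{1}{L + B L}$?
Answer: $- \frac{23}{30} \approx -0.76667$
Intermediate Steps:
$\left(55 - 147\right) g{\left(-11,x \right)} = \left(55 - 147\right) \frac{1}{\left(-12\right) \left(1 - 11\right)} = - 92 \left(- \frac{1}{12 \left(-10\right)}\right) = - 92 \left(\left(- \frac{1}{12}\right) \left(- \frac{1}{10}\right)\right) = \left(-92\right) \frac{1}{120} = - \frac{23}{30}$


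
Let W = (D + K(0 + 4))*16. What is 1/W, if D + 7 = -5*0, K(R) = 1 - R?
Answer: -1/160 ≈ -0.0062500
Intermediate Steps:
D = -7 (D = -7 - 5*0 = -7 + 0 = -7)
W = -160 (W = (-7 + (1 - (0 + 4)))*16 = (-7 + (1 - 1*4))*16 = (-7 + (1 - 4))*16 = (-7 - 3)*16 = -10*16 = -160)
1/W = 1/(-160) = -1/160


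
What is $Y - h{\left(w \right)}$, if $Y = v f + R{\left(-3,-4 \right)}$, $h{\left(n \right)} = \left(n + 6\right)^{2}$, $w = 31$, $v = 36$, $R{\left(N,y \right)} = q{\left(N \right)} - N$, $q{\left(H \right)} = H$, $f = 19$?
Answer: $-685$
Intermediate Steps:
$R{\left(N,y \right)} = 0$ ($R{\left(N,y \right)} = N - N = 0$)
$h{\left(n \right)} = \left(6 + n\right)^{2}$
$Y = 684$ ($Y = 36 \cdot 19 + 0 = 684 + 0 = 684$)
$Y - h{\left(w \right)} = 684 - \left(6 + 31\right)^{2} = 684 - 37^{2} = 684 - 1369 = -685$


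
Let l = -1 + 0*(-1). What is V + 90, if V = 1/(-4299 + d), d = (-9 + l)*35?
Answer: 418409/4649 ≈ 90.000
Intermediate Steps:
l = -1 (l = -1 + 0 = -1)
d = -350 (d = (-9 - 1)*35 = -10*35 = -350)
V = -1/4649 (V = 1/(-4299 - 350) = 1/(-4649) = -1/4649 ≈ -0.00021510)
V + 90 = -1/4649 + 90 = 418409/4649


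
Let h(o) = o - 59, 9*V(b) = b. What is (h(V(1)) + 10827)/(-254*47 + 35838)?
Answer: 96913/215100 ≈ 0.45055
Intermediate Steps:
V(b) = b/9
h(o) = -59 + o
(h(V(1)) + 10827)/(-254*47 + 35838) = ((-59 + (⅑)*1) + 10827)/(-254*47 + 35838) = ((-59 + ⅑) + 10827)/(-11938 + 35838) = (-530/9 + 10827)/23900 = (96913/9)*(1/23900) = 96913/215100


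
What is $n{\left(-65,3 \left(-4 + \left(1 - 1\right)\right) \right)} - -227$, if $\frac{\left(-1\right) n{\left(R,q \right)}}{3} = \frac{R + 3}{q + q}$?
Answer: $\frac{877}{4} \approx 219.25$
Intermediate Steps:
$n{\left(R,q \right)} = - \frac{3 \left(3 + R\right)}{2 q}$ ($n{\left(R,q \right)} = - 3 \frac{R + 3}{q + q} = - 3 \frac{3 + R}{2 q} = - \frac{3 \left(3 + R\right)}{2 q}$)
$n{\left(-65,3 \left(-4 + \left(1 - 1\right)\right) \right)} - -227 = \frac{3 \left(-3 - -65\right)}{2 \cdot 3 \left(-4 + \left(1 - 1\right)\right)} - -227 = \frac{3 \left(-3 + 65\right)}{2 \cdot 3 \left(-4 + 0\right)} + 227 = \frac{3}{2} \frac{1}{3 \left(-4\right)} 62 + 227 = \frac{3}{2} \frac{1}{-12} \cdot 62 + 227 = \frac{3}{2} \left(- \frac{1}{12}\right) 62 + 227 = - \frac{31}{4} + 227 = \frac{877}{4}$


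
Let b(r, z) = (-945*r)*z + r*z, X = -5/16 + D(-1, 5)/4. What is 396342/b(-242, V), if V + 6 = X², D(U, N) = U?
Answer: -10896/35695 ≈ -0.30525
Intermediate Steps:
X = -9/16 (X = -5/16 - 1/4 = -5*1/16 - 1*¼ = -5/16 - ¼ = -9/16 ≈ -0.56250)
V = -1455/256 (V = -6 + (-9/16)² = -6 + 81/256 = -1455/256 ≈ -5.6836)
b(r, z) = -944*r*z (b(r, z) = -945*r*z + r*z = -944*r*z)
396342/b(-242, V) = 396342/((-944*(-242)*(-1455/256))) = 396342/(-10387245/8) = 396342*(-8/10387245) = -10896/35695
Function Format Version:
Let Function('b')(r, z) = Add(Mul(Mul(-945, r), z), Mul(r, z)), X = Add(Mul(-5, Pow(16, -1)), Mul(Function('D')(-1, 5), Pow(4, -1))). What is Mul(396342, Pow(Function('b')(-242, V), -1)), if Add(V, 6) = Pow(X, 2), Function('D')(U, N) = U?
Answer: Rational(-10896, 35695) ≈ -0.30525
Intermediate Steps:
X = Rational(-9, 16) (X = Add(Mul(-5, Pow(16, -1)), Mul(-1, Pow(4, -1))) = Add(Mul(-5, Rational(1, 16)), Mul(-1, Rational(1, 4))) = Add(Rational(-5, 16), Rational(-1, 4)) = Rational(-9, 16) ≈ -0.56250)
V = Rational(-1455, 256) (V = Add(-6, Pow(Rational(-9, 16), 2)) = Add(-6, Rational(81, 256)) = Rational(-1455, 256) ≈ -5.6836)
Function('b')(r, z) = Mul(-944, r, z) (Function('b')(r, z) = Add(Mul(-945, r, z), Mul(r, z)) = Mul(-944, r, z))
Mul(396342, Pow(Function('b')(-242, V), -1)) = Mul(396342, Pow(Mul(-944, -242, Rational(-1455, 256)), -1)) = Mul(396342, Pow(Rational(-10387245, 8), -1)) = Mul(396342, Rational(-8, 10387245)) = Rational(-10896, 35695)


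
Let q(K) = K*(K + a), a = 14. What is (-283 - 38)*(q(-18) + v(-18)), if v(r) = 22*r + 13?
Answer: 99831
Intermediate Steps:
v(r) = 13 + 22*r
q(K) = K*(14 + K) (q(K) = K*(K + 14) = K*(14 + K))
(-283 - 38)*(q(-18) + v(-18)) = (-283 - 38)*(-18*(14 - 18) + (13 + 22*(-18))) = -321*(-18*(-4) + (13 - 396)) = -321*(72 - 383) = -321*(-311) = 99831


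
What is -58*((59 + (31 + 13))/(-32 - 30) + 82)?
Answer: -144449/31 ≈ -4659.6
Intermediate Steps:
-58*((59 + (31 + 13))/(-32 - 30) + 82) = -58*((59 + 44)/(-62) + 82) = -58*(103*(-1/62) + 82) = -58*(-103/62 + 82) = -58*4981/62 = -144449/31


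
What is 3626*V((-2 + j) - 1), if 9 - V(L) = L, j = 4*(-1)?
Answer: 58016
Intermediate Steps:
j = -4
V(L) = 9 - L
3626*V((-2 + j) - 1) = 3626*(9 - ((-2 - 4) - 1)) = 3626*(9 - (-6 - 1)) = 3626*(9 - 1*(-7)) = 3626*(9 + 7) = 3626*16 = 58016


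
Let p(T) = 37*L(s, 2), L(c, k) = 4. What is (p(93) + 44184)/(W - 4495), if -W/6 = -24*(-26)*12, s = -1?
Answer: -44332/49423 ≈ -0.89699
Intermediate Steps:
W = -44928 (W = -6*(-24*(-26))*12 = -3744*12 = -6*7488 = -44928)
p(T) = 148 (p(T) = 37*4 = 148)
(p(93) + 44184)/(W - 4495) = (148 + 44184)/(-44928 - 4495) = 44332/(-49423) = 44332*(-1/49423) = -44332/49423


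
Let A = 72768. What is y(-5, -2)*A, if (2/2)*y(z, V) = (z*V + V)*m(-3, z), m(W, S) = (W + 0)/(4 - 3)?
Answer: -1746432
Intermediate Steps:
m(W, S) = W (m(W, S) = W/1 = W*1 = W)
y(z, V) = -3*V - 3*V*z (y(z, V) = (z*V + V)*(-3) = (V*z + V)*(-3) = (V + V*z)*(-3) = -3*V - 3*V*z)
y(-5, -2)*A = -3*(-2)*(1 - 5)*72768 = -3*(-2)*(-4)*72768 = -24*72768 = -1746432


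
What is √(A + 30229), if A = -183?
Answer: √30046 ≈ 173.34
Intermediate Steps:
√(A + 30229) = √(-183 + 30229) = √30046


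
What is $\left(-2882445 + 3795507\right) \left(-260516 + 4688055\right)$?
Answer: $4042617614418$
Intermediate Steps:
$\left(-2882445 + 3795507\right) \left(-260516 + 4688055\right) = 913062 \cdot 4427539 = 4042617614418$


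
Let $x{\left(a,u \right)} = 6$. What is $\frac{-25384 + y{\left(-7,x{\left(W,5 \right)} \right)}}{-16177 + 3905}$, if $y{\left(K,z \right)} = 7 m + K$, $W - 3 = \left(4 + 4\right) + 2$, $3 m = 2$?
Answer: $\frac{76159}{36816} \approx 2.0686$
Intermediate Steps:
$m = \frac{2}{3}$ ($m = \frac{1}{3} \cdot 2 = \frac{2}{3} \approx 0.66667$)
$W = 13$ ($W = 3 + \left(\left(4 + 4\right) + 2\right) = 3 + \left(8 + 2\right) = 3 + 10 = 13$)
$y{\left(K,z \right)} = \frac{14}{3} + K$ ($y{\left(K,z \right)} = 7 \cdot \frac{2}{3} + K = \frac{14}{3} + K$)
$\frac{-25384 + y{\left(-7,x{\left(W,5 \right)} \right)}}{-16177 + 3905} = \frac{-25384 + \left(\frac{14}{3} - 7\right)}{-16177 + 3905} = \frac{-25384 - \frac{7}{3}}{-12272} = \left(- \frac{76159}{3}\right) \left(- \frac{1}{12272}\right) = \frac{76159}{36816}$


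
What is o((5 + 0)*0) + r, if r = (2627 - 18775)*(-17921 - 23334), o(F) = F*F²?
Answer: 666185740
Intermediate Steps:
o(F) = F³
r = 666185740 (r = -16148*(-41255) = 666185740)
o((5 + 0)*0) + r = ((5 + 0)*0)³ + 666185740 = (5*0)³ + 666185740 = 0³ + 666185740 = 0 + 666185740 = 666185740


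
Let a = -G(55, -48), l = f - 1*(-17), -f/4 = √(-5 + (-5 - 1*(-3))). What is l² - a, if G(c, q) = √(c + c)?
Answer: 177 + √110 - 136*I*√7 ≈ 187.49 - 359.82*I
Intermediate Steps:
G(c, q) = √2*√c (G(c, q) = √(2*c) = √2*√c)
f = -4*I*√7 (f = -4*√(-5 + (-5 - 1*(-3))) = -4*√(-5 + (-5 + 3)) = -4*√(-5 - 2) = -4*I*√7 ≈ -10.583*I)
l = 17 - 4*I*√7 (l = -4*I*√7 - 1*(-17) = -4*I*√7 + 17 = 17 - 4*I*√7 ≈ 17.0 - 10.583*I)
a = -√110 (a = -√2*√55 = -√110 ≈ -10.488)
l² - a = (17 - 4*I*√7)² - (-1)*√110 = (17 - 4*I*√7)² + √110 = √110 + (17 - 4*I*√7)²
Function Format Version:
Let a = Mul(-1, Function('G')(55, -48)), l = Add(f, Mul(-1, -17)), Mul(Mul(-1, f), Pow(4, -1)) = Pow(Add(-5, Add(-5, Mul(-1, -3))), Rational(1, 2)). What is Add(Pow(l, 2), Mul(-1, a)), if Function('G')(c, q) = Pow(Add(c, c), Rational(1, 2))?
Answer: Add(177, Pow(110, Rational(1, 2)), Mul(-136, I, Pow(7, Rational(1, 2)))) ≈ Add(187.49, Mul(-359.82, I))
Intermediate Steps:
Function('G')(c, q) = Mul(Pow(2, Rational(1, 2)), Pow(c, Rational(1, 2))) (Function('G')(c, q) = Pow(Mul(2, c), Rational(1, 2)) = Mul(Pow(2, Rational(1, 2)), Pow(c, Rational(1, 2))))
f = Mul(-4, I, Pow(7, Rational(1, 2))) (f = Mul(-4, Pow(Add(-5, Add(-5, Mul(-1, -3))), Rational(1, 2))) = Mul(-4, Pow(Add(-5, Add(-5, 3)), Rational(1, 2))) = Mul(-4, Pow(Add(-5, -2), Rational(1, 2))) = Mul(-4, Pow(-7, Rational(1, 2))) = Mul(-4, Mul(I, Pow(7, Rational(1, 2)))) = Mul(-4, I, Pow(7, Rational(1, 2))) ≈ Mul(-10.583, I))
l = Add(17, Mul(-4, I, Pow(7, Rational(1, 2)))) (l = Add(Mul(-4, I, Pow(7, Rational(1, 2))), Mul(-1, -17)) = Add(Mul(-4, I, Pow(7, Rational(1, 2))), 17) = Add(17, Mul(-4, I, Pow(7, Rational(1, 2)))) ≈ Add(17.000, Mul(-10.583, I)))
a = Mul(-1, Pow(110, Rational(1, 2))) (a = Mul(-1, Mul(Pow(2, Rational(1, 2)), Pow(55, Rational(1, 2)))) = Mul(-1, Pow(110, Rational(1, 2))) ≈ -10.488)
Add(Pow(l, 2), Mul(-1, a)) = Add(Pow(Add(17, Mul(-4, I, Pow(7, Rational(1, 2)))), 2), Mul(-1, Mul(-1, Pow(110, Rational(1, 2))))) = Add(Pow(Add(17, Mul(-4, I, Pow(7, Rational(1, 2)))), 2), Pow(110, Rational(1, 2))) = Add(Pow(110, Rational(1, 2)), Pow(Add(17, Mul(-4, I, Pow(7, Rational(1, 2)))), 2))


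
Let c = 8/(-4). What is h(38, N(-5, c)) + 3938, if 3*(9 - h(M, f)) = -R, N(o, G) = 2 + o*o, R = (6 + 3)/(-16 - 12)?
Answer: 110513/28 ≈ 3946.9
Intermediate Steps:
c = -2 (c = 8*(-¼) = -2)
R = -9/28 (R = 9/(-28) = 9*(-1/28) = -9/28 ≈ -0.32143)
N(o, G) = 2 + o²
h(M, f) = 249/28 (h(M, f) = 9 - (-1)*(-9)/(3*28) = 9 - ⅓*9/28 = 9 - 3/28 = 249/28)
h(38, N(-5, c)) + 3938 = 249/28 + 3938 = 110513/28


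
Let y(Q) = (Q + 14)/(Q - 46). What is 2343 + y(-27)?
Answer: 171052/73 ≈ 2343.2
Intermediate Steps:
y(Q) = (14 + Q)/(-46 + Q)
2343 + y(-27) = 2343 + (14 - 27)/(-46 - 27) = 2343 - 13/(-73) = 2343 - 1/73*(-13) = 2343 + 13/73 = 171052/73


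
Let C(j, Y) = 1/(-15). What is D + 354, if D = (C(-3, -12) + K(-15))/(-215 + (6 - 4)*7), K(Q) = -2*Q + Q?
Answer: 1067086/3015 ≈ 353.93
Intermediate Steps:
C(j, Y) = -1/15
K(Q) = -Q
D = -224/3015 (D = (-1/15 - 1*(-15))/(-215 + (6 - 4)*7) = (-1/15 + 15)/(-215 + 2*7) = 224/(15*(-215 + 14)) = (224/15)/(-201) = (224/15)*(-1/201) = -224/3015 ≈ -0.074295)
D + 354 = -224/3015 + 354 = 1067086/3015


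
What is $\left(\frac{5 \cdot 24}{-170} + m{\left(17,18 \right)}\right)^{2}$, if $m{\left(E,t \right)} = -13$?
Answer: $\frac{54289}{289} \approx 187.85$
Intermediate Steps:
$\left(\frac{5 \cdot 24}{-170} + m{\left(17,18 \right)}\right)^{2} = \left(\frac{5 \cdot 24}{-170} - 13\right)^{2} = \left(120 \left(- \frac{1}{170}\right) - 13\right)^{2} = \left(- \frac{12}{17} - 13\right)^{2} = \left(- \frac{233}{17}\right)^{2} = \frac{54289}{289}$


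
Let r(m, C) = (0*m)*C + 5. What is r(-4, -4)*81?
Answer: 405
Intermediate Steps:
r(m, C) = 5 (r(m, C) = 0*C + 5 = 0 + 5 = 5)
r(-4, -4)*81 = 5*81 = 405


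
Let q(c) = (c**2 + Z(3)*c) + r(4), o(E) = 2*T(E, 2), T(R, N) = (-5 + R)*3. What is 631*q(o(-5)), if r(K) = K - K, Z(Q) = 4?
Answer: 2120160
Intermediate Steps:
T(R, N) = -15 + 3*R
r(K) = 0
o(E) = -30 + 6*E (o(E) = 2*(-15 + 3*E) = -30 + 6*E)
q(c) = c**2 + 4*c (q(c) = (c**2 + 4*c) + 0 = c**2 + 4*c)
631*q(o(-5)) = 631*((-30 + 6*(-5))*(4 + (-30 + 6*(-5)))) = 631*((-30 - 30)*(4 + (-30 - 30))) = 631*(-60*(4 - 60)) = 631*(-60*(-56)) = 631*3360 = 2120160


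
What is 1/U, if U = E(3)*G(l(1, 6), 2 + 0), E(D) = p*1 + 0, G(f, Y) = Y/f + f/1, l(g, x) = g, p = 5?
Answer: 1/15 ≈ 0.066667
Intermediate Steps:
G(f, Y) = f + Y/f (G(f, Y) = Y/f + f*1 = Y/f + f = f + Y/f)
E(D) = 5 (E(D) = 5*1 + 0 = 5 + 0 = 5)
U = 15 (U = 5*(1 + (2 + 0)/1) = 5*(1 + 2*1) = 5*(1 + 2) = 5*3 = 15)
1/U = 1/15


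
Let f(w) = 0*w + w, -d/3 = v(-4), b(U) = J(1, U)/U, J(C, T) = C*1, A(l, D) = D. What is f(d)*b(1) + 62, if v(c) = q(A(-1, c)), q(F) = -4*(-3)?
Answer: 26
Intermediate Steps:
J(C, T) = C
q(F) = 12
v(c) = 12
b(U) = 1/U
d = -36 (d = -3*12 = -36)
f(w) = w (f(w) = 0 + w = w)
f(d)*b(1) + 62 = -36/1 + 62 = -36*1 + 62 = -36 + 62 = 26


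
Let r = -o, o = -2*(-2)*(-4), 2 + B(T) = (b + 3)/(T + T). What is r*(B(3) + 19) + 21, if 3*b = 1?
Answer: 2717/9 ≈ 301.89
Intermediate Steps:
b = ⅓ (b = (⅓)*1 = ⅓ ≈ 0.33333)
B(T) = -2 + 5/(3*T) (B(T) = -2 + (⅓ + 3)/(T + T) = -2 + 10/(3*((2*T))) = -2 + 10*(1/(2*T))/3 = -2 + 5/(3*T))
o = -16 (o = 4*(-4) = -16)
r = 16 (r = -1*(-16) = 16)
r*(B(3) + 19) + 21 = 16*((-2 + (5/3)/3) + 19) + 21 = 16*((-2 + (5/3)*(⅓)) + 19) + 21 = 16*((-2 + 5/9) + 19) + 21 = 16*(-13/9 + 19) + 21 = 16*(158/9) + 21 = 2528/9 + 21 = 2717/9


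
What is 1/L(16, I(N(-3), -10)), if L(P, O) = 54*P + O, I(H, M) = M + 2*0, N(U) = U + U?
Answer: 1/854 ≈ 0.0011710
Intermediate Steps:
N(U) = 2*U
I(H, M) = M (I(H, M) = M + 0 = M)
L(P, O) = O + 54*P
1/L(16, I(N(-3), -10)) = 1/(-10 + 54*16) = 1/(-10 + 864) = 1/854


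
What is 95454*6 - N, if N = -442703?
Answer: 1015427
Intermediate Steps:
95454*6 - N = 95454*6 - 1*(-442703) = 572724 + 442703 = 1015427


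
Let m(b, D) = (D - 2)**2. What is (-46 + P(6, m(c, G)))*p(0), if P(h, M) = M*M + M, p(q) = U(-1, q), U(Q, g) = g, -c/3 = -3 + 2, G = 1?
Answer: 0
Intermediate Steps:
c = 3 (c = -3*(-3 + 2) = -3*(-1) = 3)
p(q) = q
m(b, D) = (-2 + D)**2
P(h, M) = M + M**2 (P(h, M) = M**2 + M = M + M**2)
(-46 + P(6, m(c, G)))*p(0) = (-46 + (-2 + 1)**2*(1 + (-2 + 1)**2))*0 = (-46 + (-1)**2*(1 + (-1)**2))*0 = (-46 + 1*(1 + 1))*0 = (-46 + 1*2)*0 = (-46 + 2)*0 = -44*0 = 0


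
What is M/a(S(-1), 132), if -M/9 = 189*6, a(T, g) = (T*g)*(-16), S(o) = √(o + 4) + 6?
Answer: 1701/1936 - 567*√3/3872 ≈ 0.62498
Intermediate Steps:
S(o) = 6 + √(4 + o) (S(o) = √(4 + o) + 6 = 6 + √(4 + o))
a(T, g) = -16*T*g
M = -10206 (M = -1701*6 = -9*1134 = -10206)
M/a(S(-1), 132) = -10206*(-1/(2112*(6 + √(4 - 1)))) = -10206*(-1/(2112*(6 + √3))) = -10206/(-12672 - 2112*√3)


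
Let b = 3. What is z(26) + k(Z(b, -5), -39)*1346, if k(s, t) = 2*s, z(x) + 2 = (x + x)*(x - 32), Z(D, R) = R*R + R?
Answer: 53526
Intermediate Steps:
Z(D, R) = R + R**2 (Z(D, R) = R**2 + R = R + R**2)
z(x) = -2 + 2*x*(-32 + x) (z(x) = -2 + (x + x)*(x - 32) = -2 + (2*x)*(-32 + x) = -2 + 2*x*(-32 + x))
z(26) + k(Z(b, -5), -39)*1346 = (-2 - 64*26 + 2*26**2) + (2*(-5*(1 - 5)))*1346 = (-2 - 1664 + 2*676) + (2*(-5*(-4)))*1346 = (-2 - 1664 + 1352) + (2*20)*1346 = -314 + 40*1346 = -314 + 53840 = 53526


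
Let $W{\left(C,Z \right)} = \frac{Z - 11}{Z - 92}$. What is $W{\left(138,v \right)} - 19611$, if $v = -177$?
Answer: $- \frac{5275171}{269} \approx -19610.0$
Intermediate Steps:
$W{\left(C,Z \right)} = \frac{-11 + Z}{-92 + Z}$
$W{\left(138,v \right)} - 19611 = \frac{-11 - 177}{-92 - 177} - 19611 = \frac{1}{-269} \left(-188\right) - 19611 = \left(- \frac{1}{269}\right) \left(-188\right) - 19611 = \frac{188}{269} - 19611 = - \frac{5275171}{269}$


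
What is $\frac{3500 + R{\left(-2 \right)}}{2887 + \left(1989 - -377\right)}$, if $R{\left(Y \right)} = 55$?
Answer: $\frac{1185}{1751} \approx 0.67676$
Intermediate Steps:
$\frac{3500 + R{\left(-2 \right)}}{2887 + \left(1989 - -377\right)} = \frac{3500 + 55}{2887 + \left(1989 - -377\right)} = \frac{3555}{2887 + \left(1989 + 377\right)} = \frac{3555}{2887 + 2366} = \frac{3555}{5253} = 3555 \cdot \frac{1}{5253} = \frac{1185}{1751}$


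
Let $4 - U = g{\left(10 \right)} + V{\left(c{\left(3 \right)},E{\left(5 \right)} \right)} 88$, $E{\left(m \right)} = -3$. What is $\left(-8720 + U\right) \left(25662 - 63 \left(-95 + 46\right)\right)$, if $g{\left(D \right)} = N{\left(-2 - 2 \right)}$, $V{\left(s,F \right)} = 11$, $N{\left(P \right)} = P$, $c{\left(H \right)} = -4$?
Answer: $-278290320$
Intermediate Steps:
$g{\left(D \right)} = -4$ ($g{\left(D \right)} = -2 - 2 = -4$)
$U = -960$ ($U = 4 - \left(-4 + 11 \cdot 88\right) = 4 - \left(-4 + 968\right) = 4 - 964 = -960$)
$\left(-8720 + U\right) \left(25662 - 63 \left(-95 + 46\right)\right) = \left(-8720 - 960\right) \left(25662 - 63 \left(-95 + 46\right)\right) = - 9680 \left(25662 - -3087\right) = - 9680 \left(25662 + 3087\right) = \left(-9680\right) 28749 = -278290320$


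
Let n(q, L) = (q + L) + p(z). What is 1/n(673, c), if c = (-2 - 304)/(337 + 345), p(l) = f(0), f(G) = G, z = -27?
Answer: 341/229340 ≈ 0.0014869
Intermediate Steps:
p(l) = 0
c = -153/341 (c = -306/682 = -306*1/682 = -153/341 ≈ -0.44868)
n(q, L) = L + q (n(q, L) = (q + L) + 0 = (L + q) + 0 = L + q)
1/n(673, c) = 1/(-153/341 + 673) = 1/(229340/341) = 341/229340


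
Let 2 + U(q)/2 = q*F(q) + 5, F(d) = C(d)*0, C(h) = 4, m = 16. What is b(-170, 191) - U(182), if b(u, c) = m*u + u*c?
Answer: -35196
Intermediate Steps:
F(d) = 0 (F(d) = 4*0 = 0)
b(u, c) = 16*u + c*u (b(u, c) = 16*u + u*c = 16*u + c*u)
U(q) = 6 (U(q) = -4 + 2*(q*0 + 5) = -4 + 2*(0 + 5) = -4 + 2*5 = -4 + 10 = 6)
b(-170, 191) - U(182) = -170*(16 + 191) - 1*6 = -170*207 - 6 = -35190 - 6 = -35196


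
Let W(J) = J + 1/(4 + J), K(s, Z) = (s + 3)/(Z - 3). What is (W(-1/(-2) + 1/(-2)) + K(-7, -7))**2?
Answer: 169/400 ≈ 0.42250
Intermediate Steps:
K(s, Z) = (3 + s)/(-3 + Z)
(W(-1/(-2) + 1/(-2)) + K(-7, -7))**2 = ((1 + (-1/(-2) + 1/(-2))**2 + 4*(-1/(-2) + 1/(-2)))/(4 + (-1/(-2) + 1/(-2))) + (3 - 7)/(-3 - 7))**2 = ((1 + (-1*(-1/2) + 1*(-1/2))**2 + 4*(-1*(-1/2) + 1*(-1/2)))/(4 + (-1*(-1/2) + 1*(-1/2))) - 4/(-10))**2 = ((1 + (1/2 - 1/2)**2 + 4*(1/2 - 1/2))/(4 + (1/2 - 1/2)) - 1/10*(-4))**2 = ((1 + 0**2 + 4*0)/(4 + 0) + 2/5)**2 = ((1 + 0 + 0)/4 + 2/5)**2 = ((1/4)*1 + 2/5)**2 = (1/4 + 2/5)**2 = (13/20)**2 = 169/400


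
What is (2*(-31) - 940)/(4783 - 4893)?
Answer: 501/55 ≈ 9.1091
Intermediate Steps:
(2*(-31) - 940)/(4783 - 4893) = (-62 - 940)/(-110) = -1002*(-1/110) = 501/55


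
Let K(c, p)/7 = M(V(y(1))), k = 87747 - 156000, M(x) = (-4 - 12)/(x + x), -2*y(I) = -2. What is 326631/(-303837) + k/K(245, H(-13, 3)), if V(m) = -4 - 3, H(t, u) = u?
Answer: -6913466603/810232 ≈ -8532.7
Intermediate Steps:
y(I) = 1 (y(I) = -½*(-2) = 1)
V(m) = -7
M(x) = -8/x (M(x) = -16*1/(2*x) = -8/x)
k = -68253
K(c, p) = 8 (K(c, p) = 7*(-8/(-7)) = 7*(-8*(-⅐)) = 7*(8/7) = 8)
326631/(-303837) + k/K(245, H(-13, 3)) = 326631/(-303837) - 68253/8 = 326631*(-1/303837) - 68253*⅛ = -108877/101279 - 68253/8 = -6913466603/810232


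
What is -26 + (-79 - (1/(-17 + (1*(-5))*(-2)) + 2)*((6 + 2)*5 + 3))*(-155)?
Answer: 172178/7 ≈ 24597.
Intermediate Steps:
-26 + (-79 - (1/(-17 + (1*(-5))*(-2)) + 2)*((6 + 2)*5 + 3))*(-155) = -26 + (-79 - (1/(-17 - 5*(-2)) + 2)*(8*5 + 3))*(-155) = -26 + (-79 - (1/(-17 + 10) + 2)*(40 + 3))*(-155) = -26 + (-79 - (1/(-7) + 2)*43)*(-155) = -26 + (-79 - (-⅐ + 2)*43)*(-155) = -26 + (-79 - 13*43/7)*(-155) = -26 + (-79 - 1*559/7)*(-155) = -26 + (-79 - 559/7)*(-155) = -26 - 1112/7*(-155) = -26 + 172360/7 = 172178/7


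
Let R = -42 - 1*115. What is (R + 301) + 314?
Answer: 458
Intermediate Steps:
R = -157 (R = -42 - 115 = -157)
(R + 301) + 314 = (-157 + 301) + 314 = 144 + 314 = 458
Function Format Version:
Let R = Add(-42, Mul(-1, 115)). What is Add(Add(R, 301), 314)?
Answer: 458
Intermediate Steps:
R = -157 (R = Add(-42, -115) = -157)
Add(Add(R, 301), 314) = Add(Add(-157, 301), 314) = Add(144, 314) = 458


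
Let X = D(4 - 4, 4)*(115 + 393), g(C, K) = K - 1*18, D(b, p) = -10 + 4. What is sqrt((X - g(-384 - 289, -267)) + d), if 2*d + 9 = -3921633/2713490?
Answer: 3*I*sqrt(2264722287876815)/2713490 ≈ 52.614*I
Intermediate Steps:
D(b, p) = -6
g(C, K) = -18 + K (g(C, K) = K - 18 = -18 + K)
d = -28343043/5426980 (d = -9/2 + (-3921633/2713490)/2 = -9/2 + (-3921633*1/2713490)/2 = -9/2 + (1/2)*(-3921633/2713490) = -9/2 - 3921633/5426980 = -28343043/5426980 ≈ -5.2226)
X = -3048 (X = -6*(115 + 393) = -6*508 = -3048)
sqrt((X - g(-384 - 289, -267)) + d) = sqrt((-3048 - (-18 - 267)) - 28343043/5426980) = sqrt((-3048 - 1*(-285)) - 28343043/5426980) = sqrt((-3048 + 285) - 28343043/5426980) = sqrt(-2763 - 28343043/5426980) = sqrt(-15023088783/5426980) = 3*I*sqrt(2264722287876815)/2713490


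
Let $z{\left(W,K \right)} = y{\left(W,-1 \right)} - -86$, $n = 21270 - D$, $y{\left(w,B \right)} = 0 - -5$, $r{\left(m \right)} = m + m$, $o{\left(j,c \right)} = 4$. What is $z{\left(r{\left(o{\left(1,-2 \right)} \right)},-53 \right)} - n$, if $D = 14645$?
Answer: $-6534$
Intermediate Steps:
$r{\left(m \right)} = 2 m$
$y{\left(w,B \right)} = 5$ ($y{\left(w,B \right)} = 0 + 5 = 5$)
$n = 6625$ ($n = 21270 - 14645 = 6625$)
$z{\left(W,K \right)} = 91$ ($z{\left(W,K \right)} = 5 - -86 = 5 + 86 = 91$)
$z{\left(r{\left(o{\left(1,-2 \right)} \right)},-53 \right)} - n = 91 - 6625 = -6534$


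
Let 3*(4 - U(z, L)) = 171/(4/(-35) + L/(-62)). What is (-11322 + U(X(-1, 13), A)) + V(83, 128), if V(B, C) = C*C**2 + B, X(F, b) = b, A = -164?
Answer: 5727866237/2746 ≈ 2.0859e+6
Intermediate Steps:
V(B, C) = B + C**3 (V(B, C) = C**3 + B = B + C**3)
U(z, L) = 4 - 57/(-4/35 - L/62) (U(z, L) = 4 - 57/(4/(-35) + L/(-62)) = 4 - 57/(4*(-1/35) + L*(-1/62)) = 4 - 57/(-4/35 - L/62))
(-11322 + U(X(-1, 13), A)) + V(83, 128) = (-11322 + 2*(62341 + 70*(-164))/(248 + 35*(-164))) + (83 + 128**3) = (-11322 + 2*(62341 - 11480)/(248 - 5740)) + (83 + 2097152) = (-11322 + 2*50861/(-5492)) + 2097235 = (-11322 + 2*(-1/5492)*50861) + 2097235 = (-11322 - 50861/2746) + 2097235 = -31141073/2746 + 2097235 = 5727866237/2746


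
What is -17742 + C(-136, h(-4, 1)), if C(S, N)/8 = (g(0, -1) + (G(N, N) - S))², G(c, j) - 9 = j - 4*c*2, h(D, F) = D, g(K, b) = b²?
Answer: 224466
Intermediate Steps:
G(c, j) = 9 + j - 8*c (G(c, j) = 9 + (j - 4*c*2) = 9 + (j - 8*c) = 9 + j - 8*c)
C(S, N) = 8*(10 - S - 7*N)² (C(S, N) = 8*((-1)² + ((9 + N - 8*N) - S))² = 8*(1 + ((9 - 7*N) - S))² = 8*(1 + (9 - S - 7*N))² = 8*(10 - S - 7*N)²)
-17742 + C(-136, h(-4, 1)) = -17742 + 8*(10 - 1*(-136) - 7*(-4))² = -17742 + 8*(10 + 136 + 28)² = -17742 + 8*174² = -17742 + 8*30276 = -17742 + 242208 = 224466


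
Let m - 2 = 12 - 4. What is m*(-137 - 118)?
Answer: -2550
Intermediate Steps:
m = 10 (m = 2 + (12 - 4) = 2 + 8 = 10)
m*(-137 - 118) = 10*(-137 - 118) = 10*(-255) = -2550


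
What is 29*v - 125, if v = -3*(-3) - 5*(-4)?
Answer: 716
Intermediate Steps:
v = 29 (v = 9 + 20 = 29)
29*v - 125 = 29*29 - 125 = 841 - 125 = 716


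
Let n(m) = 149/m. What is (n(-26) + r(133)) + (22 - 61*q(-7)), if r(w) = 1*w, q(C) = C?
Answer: 14983/26 ≈ 576.27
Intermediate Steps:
r(w) = w
(n(-26) + r(133)) + (22 - 61*q(-7)) = (149/(-26) + 133) + (22 - 61*(-7)) = (149*(-1/26) + 133) + (22 + 427) = (-149/26 + 133) + 449 = 3309/26 + 449 = 14983/26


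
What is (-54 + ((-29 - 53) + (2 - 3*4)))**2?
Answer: 21316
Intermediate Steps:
(-54 + ((-29 - 53) + (2 - 3*4)))**2 = (-54 + (-82 + (2 - 12)))**2 = (-54 + (-82 - 10))**2 = (-54 - 92)**2 = (-146)**2 = 21316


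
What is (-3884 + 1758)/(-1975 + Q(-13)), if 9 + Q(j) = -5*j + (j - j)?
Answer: 2126/1919 ≈ 1.1079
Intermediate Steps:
Q(j) = -9 - 5*j (Q(j) = -9 + (-5*j + (j - j)) = -9 + (-5*j + 0) = -9 - 5*j)
(-3884 + 1758)/(-1975 + Q(-13)) = (-3884 + 1758)/(-1975 + (-9 - 5*(-13))) = -2126/(-1975 + (-9 + 65)) = -2126/(-1975 + 56) = -2126/(-1919) = -2126*(-1/1919) = 2126/1919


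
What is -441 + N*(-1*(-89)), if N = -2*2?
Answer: -797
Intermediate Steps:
N = -4
-441 + N*(-1*(-89)) = -441 - (-4)*(-89) = -441 - 4*89 = -441 - 356 = -797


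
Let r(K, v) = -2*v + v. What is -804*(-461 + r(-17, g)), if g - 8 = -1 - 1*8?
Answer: 369840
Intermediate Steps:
g = -1 (g = 8 + (-1 - 1*8) = 8 + (-1 - 8) = 8 - 9 = -1)
r(K, v) = -v
-804*(-461 + r(-17, g)) = -804*(-461 - 1*(-1)) = -804*(-461 + 1) = -804*(-460) = 369840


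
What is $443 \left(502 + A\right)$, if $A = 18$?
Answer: $230360$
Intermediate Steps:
$443 \left(502 + A\right) = 443 \left(502 + 18\right) = 443 \cdot 520 = 230360$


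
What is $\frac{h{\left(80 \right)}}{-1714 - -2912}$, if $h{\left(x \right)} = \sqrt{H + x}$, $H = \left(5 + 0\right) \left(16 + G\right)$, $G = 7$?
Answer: $\frac{\sqrt{195}}{1198} \approx 0.011656$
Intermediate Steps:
$H = 115$ ($H = \left(5 + 0\right) \left(16 + 7\right) = 5 \cdot 23 = 115$)
$h{\left(x \right)} = \sqrt{115 + x}$
$\frac{h{\left(80 \right)}}{-1714 - -2912} = \frac{\sqrt{115 + 80}}{-1714 - -2912} = \frac{\sqrt{195}}{-1714 + 2912} = \frac{\sqrt{195}}{1198}$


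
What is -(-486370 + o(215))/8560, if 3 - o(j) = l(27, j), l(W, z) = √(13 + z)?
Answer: 486367/8560 + √57/4280 ≈ 56.820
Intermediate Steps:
o(j) = 3 - √(13 + j)
-(-486370 + o(215))/8560 = -(-486370 + (3 - √(13 + 215)))/8560 = -(-486370 + (3 - √228))/8560 = -(-486370 + (3 - 2*√57))/8560 = -(-486367 - 2*√57)/8560 = -(-486367/8560 - √57/4280) = 486367/8560 + √57/4280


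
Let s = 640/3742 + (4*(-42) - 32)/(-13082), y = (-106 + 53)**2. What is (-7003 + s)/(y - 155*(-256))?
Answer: -85701911413/519989347179 ≈ -0.16481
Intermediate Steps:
y = 2809 (y = (-53)**2 = 2809)
s = 2280220/12238211 (s = 640*(1/3742) + (-168 - 32)*(-1/13082) = 320/1871 - 200*(-1/13082) = 320/1871 + 100/6541 = 2280220/12238211 ≈ 0.18632)
(-7003 + s)/(y - 155*(-256)) = (-7003 + 2280220/12238211)/(2809 - 155*(-256)) = -85701911413/(12238211*(2809 + 39680)) = -85701911413/12238211/42489 = -85701911413/12238211*1/42489 = -85701911413/519989347179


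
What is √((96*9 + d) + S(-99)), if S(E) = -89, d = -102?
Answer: √673 ≈ 25.942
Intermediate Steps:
√((96*9 + d) + S(-99)) = √((96*9 - 102) - 89) = √((864 - 102) - 89) = √(762 - 89) = √673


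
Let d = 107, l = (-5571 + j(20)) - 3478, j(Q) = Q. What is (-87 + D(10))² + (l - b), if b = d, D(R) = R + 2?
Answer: -3511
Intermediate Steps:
D(R) = 2 + R
l = -9029 (l = (-5571 + 20) - 3478 = -5551 - 3478 = -9029)
b = 107
(-87 + D(10))² + (l - b) = (-87 + (2 + 10))² + (-9029 - 1*107) = (-87 + 12)² + (-9029 - 107) = (-75)² - 9136 = 5625 - 9136 = -3511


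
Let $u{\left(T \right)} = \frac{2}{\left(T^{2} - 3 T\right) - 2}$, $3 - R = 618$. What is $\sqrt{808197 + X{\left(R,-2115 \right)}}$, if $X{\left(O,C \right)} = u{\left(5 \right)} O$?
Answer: $\frac{\sqrt{3232173}}{2} \approx 898.91$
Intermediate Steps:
$R = -615$ ($R = 3 - 618 = -615$)
$u{\left(T \right)} = \frac{2}{-2 + T^{2} - 3 T}$
$X{\left(O,C \right)} = \frac{O}{4}$ ($X{\left(O,C \right)} = \frac{2}{-2 + 5^{2} - 15} O = \frac{2}{-2 + 25 - 15} O = \frac{2}{8} O = 2 \cdot \frac{1}{8} O = \frac{O}{4}$)
$\sqrt{808197 + X{\left(R,-2115 \right)}} = \sqrt{808197 + \frac{1}{4} \left(-615\right)} = \sqrt{808197 - \frac{615}{4}} = \sqrt{\frac{3232173}{4}} = \frac{\sqrt{3232173}}{2}$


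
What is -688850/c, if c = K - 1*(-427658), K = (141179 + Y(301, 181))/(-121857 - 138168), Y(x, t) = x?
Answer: -5970607375/3706720999 ≈ -1.6108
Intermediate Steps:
K = -9432/17335 (K = (141179 + 301)/(-121857 - 138168) = 141480/(-260025) = 141480*(-1/260025) = -9432/17335 ≈ -0.54410)
c = 7413441998/17335 (c = -9432/17335 - 1*(-427658) = -9432/17335 + 427658 = 7413441998/17335 ≈ 4.2766e+5)
-688850/c = -688850/7413441998/17335 = -688850*17335/7413441998 = -5970607375/3706720999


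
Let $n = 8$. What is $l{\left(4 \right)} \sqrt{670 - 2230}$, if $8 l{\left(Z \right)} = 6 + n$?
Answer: $\frac{7 i \sqrt{390}}{2} \approx 69.12 i$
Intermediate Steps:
$l{\left(Z \right)} = \frac{7}{4}$ ($l{\left(Z \right)} = \frac{6 + 8}{8} = \frac{1}{8} \cdot 14 = \frac{7}{4}$)
$l{\left(4 \right)} \sqrt{670 - 2230} = \frac{7 \sqrt{670 - 2230}}{4} = \frac{7 \sqrt{-1560}}{4} = \frac{7 \cdot 2 i \sqrt{390}}{4} = \frac{7 i \sqrt{390}}{2}$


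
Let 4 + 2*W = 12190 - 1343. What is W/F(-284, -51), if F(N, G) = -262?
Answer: -10843/524 ≈ -20.693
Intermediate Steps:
W = 10843/2 (W = -2 + (12190 - 1343)/2 = -2 + (1/2)*10847 = -2 + 10847/2 = 10843/2 ≈ 5421.5)
W/F(-284, -51) = (10843/2)/(-262) = (10843/2)*(-1/262) = -10843/524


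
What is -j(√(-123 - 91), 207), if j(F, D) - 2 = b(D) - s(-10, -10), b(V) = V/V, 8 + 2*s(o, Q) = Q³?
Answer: -507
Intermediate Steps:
s(o, Q) = -4 + Q³/2
b(V) = 1
j(F, D) = 507 (j(F, D) = 2 + (1 - (-4 + (½)*(-10)³)) = 2 + (1 - (-4 + (½)*(-1000))) = 2 + (1 - (-4 - 500)) = 2 + (1 - 1*(-504)) = 2 + (1 + 504) = 2 + 505 = 507)
-j(√(-123 - 91), 207) = -1*507 = -507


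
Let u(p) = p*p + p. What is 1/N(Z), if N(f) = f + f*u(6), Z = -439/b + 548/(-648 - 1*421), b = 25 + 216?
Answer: -257629/25858437 ≈ -0.0099631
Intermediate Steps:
u(p) = p + p² (u(p) = p² + p = p + p²)
b = 241
Z = -601359/257629 (Z = -439/241 + 548/(-648 - 1*421) = -439*1/241 + 548/(-648 - 421) = -439/241 + 548/(-1069) = -439/241 + 548*(-1/1069) = -439/241 - 548/1069 = -601359/257629 ≈ -2.3342)
N(f) = 43*f (N(f) = f + f*(6*(1 + 6)) = f + f*(6*7) = f + f*42 = f + 42*f = 43*f)
1/N(Z) = 1/(43*(-601359/257629)) = 1/(-25858437/257629) = -257629/25858437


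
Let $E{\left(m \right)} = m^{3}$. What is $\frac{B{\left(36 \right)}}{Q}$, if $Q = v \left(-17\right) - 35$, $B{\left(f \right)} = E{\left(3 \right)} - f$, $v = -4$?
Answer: $- \frac{3}{11} \approx -0.27273$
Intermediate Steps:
$B{\left(f \right)} = 27 - f$ ($B{\left(f \right)} = 3^{3} - f = 27 - f$)
$Q = 33$ ($Q = \left(-4\right) \left(-17\right) - 35 = 68 - 35 = 33$)
$\frac{B{\left(36 \right)}}{Q} = \frac{27 - 36}{33} = \left(27 - 36\right) \frac{1}{33} = \left(-9\right) \frac{1}{33} = - \frac{3}{11}$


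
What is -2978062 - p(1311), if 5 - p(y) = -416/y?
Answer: -3904246253/1311 ≈ -2.9781e+6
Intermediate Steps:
p(y) = 5 + 416/y (p(y) = 5 - (-416)/y = 5 + 416/y)
-2978062 - p(1311) = -2978062 - (5 + 416/1311) = -2978062 - 1*6971/1311 = -2978062 - 6971/1311 = -3904246253/1311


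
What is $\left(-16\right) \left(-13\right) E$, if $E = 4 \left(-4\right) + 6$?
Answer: $-2080$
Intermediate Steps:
$E = -10$ ($E = -16 + 6 = -10$)
$\left(-16\right) \left(-13\right) E = \left(-16\right) \left(-13\right) \left(-10\right) = 208 \left(-10\right) = -2080$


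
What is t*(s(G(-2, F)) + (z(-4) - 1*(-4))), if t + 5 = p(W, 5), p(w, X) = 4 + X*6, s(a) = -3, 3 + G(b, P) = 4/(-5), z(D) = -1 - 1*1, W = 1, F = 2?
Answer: -29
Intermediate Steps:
z(D) = -2 (z(D) = -1 - 1 = -2)
G(b, P) = -19/5 (G(b, P) = -3 + 4/(-5) = -3 + 4*(-⅕) = -3 - ⅘ = -19/5)
p(w, X) = 4 + 6*X
t = 29 (t = -5 + (4 + 6*5) = -5 + (4 + 30) = -5 + 34 = 29)
t*(s(G(-2, F)) + (z(-4) - 1*(-4))) = 29*(-3 + (-2 - 1*(-4))) = 29*(-3 + (-2 + 4)) = 29*(-3 + 2) = 29*(-1) = -29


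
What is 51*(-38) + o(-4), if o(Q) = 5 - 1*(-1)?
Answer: -1932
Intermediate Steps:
o(Q) = 6 (o(Q) = 5 + 1 = 6)
51*(-38) + o(-4) = 51*(-38) + 6 = -1938 + 6 = -1932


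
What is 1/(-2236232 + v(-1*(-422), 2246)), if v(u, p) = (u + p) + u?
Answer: -1/2233142 ≈ -4.4780e-7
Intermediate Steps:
v(u, p) = p + 2*u (v(u, p) = (p + u) + u = p + 2*u)
1/(-2236232 + v(-1*(-422), 2246)) = 1/(-2236232 + (2246 + 2*(-1*(-422)))) = 1/(-2236232 + (2246 + 2*422)) = 1/(-2236232 + (2246 + 844)) = 1/(-2236232 + 3090) = 1/(-2233142) = -1/2233142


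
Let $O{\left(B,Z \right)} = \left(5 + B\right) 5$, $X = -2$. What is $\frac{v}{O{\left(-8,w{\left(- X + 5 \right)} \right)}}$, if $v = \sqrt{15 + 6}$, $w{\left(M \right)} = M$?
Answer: $- \frac{\sqrt{21}}{15} \approx -0.3055$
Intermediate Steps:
$O{\left(B,Z \right)} = 25 + 5 B$
$v = \sqrt{21} \approx 4.5826$
$\frac{v}{O{\left(-8,w{\left(- X + 5 \right)} \right)}} = \frac{\sqrt{21}}{25 + 5 \left(-8\right)} = \frac{\sqrt{21}}{25 - 40} = \frac{\sqrt{21}}{-15} = \sqrt{21} \left(- \frac{1}{15}\right) = - \frac{\sqrt{21}}{15}$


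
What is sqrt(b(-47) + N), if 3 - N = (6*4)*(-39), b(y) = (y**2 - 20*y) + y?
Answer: 3*sqrt(449) ≈ 63.569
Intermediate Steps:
b(y) = y**2 - 19*y
N = 939 (N = 3 - 6*4*(-39) = 3 - 24*(-39) = 3 - 1*(-936) = 3 + 936 = 939)
sqrt(b(-47) + N) = sqrt(-47*(-19 - 47) + 939) = sqrt(-47*(-66) + 939) = sqrt(3102 + 939) = sqrt(4041) = 3*sqrt(449)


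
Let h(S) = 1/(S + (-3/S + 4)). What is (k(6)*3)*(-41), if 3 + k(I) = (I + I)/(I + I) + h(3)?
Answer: 451/2 ≈ 225.50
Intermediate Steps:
h(S) = 1/(4 + S - 3/S) (h(S) = 1/(S + (4 - 3/S)) = 1/(4 + S - 3/S))
k(I) = -11/6 (k(I) = -3 + ((I + I)/(I + I) + 3/(-3 + 3² + 4*3)) = -3 + ((2*I)/((2*I)) + 3/(-3 + 9 + 12)) = -3 + ((2*I)*(1/(2*I)) + 3/18) = -3 + (1 + 3*(1/18)) = -3 + (1 + ⅙) = -3 + 7/6 = -11/6)
(k(6)*3)*(-41) = -11/6*3*(-41) = -11/2*(-41) = 451/2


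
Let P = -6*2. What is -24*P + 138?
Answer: 426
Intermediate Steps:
P = -12
-24*P + 138 = -24*(-12) + 138 = 288 + 138 = 426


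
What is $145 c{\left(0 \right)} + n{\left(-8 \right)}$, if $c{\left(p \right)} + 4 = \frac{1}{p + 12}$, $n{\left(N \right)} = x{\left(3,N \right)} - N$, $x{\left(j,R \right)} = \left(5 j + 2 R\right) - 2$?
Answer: $- \frac{6755}{12} \approx -562.92$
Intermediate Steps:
$x{\left(j,R \right)} = -2 + 2 R + 5 j$ ($x{\left(j,R \right)} = \left(2 R + 5 j\right) - 2 = -2 + 2 R + 5 j$)
$n{\left(N \right)} = 13 + N$ ($n{\left(N \right)} = \left(-2 + 2 N + 5 \cdot 3\right) - N = \left(-2 + 2 N + 15\right) - N = \left(13 + 2 N\right) - N = 13 + N$)
$c{\left(p \right)} = -4 + \frac{1}{12 + p}$ ($c{\left(p \right)} = -4 + \frac{1}{p + 12} = -4 + \frac{1}{12 + p}$)
$145 c{\left(0 \right)} + n{\left(-8 \right)} = 145 \frac{-47 - 0}{12 + 0} + \left(13 - 8\right) = 145 \frac{-47 + 0}{12} + 5 = 145 \cdot \frac{1}{12} \left(-47\right) + 5 = 145 \left(- \frac{47}{12}\right) + 5 = - \frac{6815}{12} + 5 = - \frac{6755}{12}$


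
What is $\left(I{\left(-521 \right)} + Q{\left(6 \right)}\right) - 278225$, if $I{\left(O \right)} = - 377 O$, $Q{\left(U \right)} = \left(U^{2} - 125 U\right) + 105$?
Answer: $-82417$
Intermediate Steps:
$Q{\left(U \right)} = 105 + U^{2} - 125 U$
$\left(I{\left(-521 \right)} + Q{\left(6 \right)}\right) - 278225 = \left(\left(-377\right) \left(-521\right) + \left(105 + 6^{2} - 750\right)\right) - 278225 = \left(196417 + \left(105 + 36 - 750\right)\right) - 278225 = \left(196417 - 609\right) - 278225 = 195808 - 278225 = -82417$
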